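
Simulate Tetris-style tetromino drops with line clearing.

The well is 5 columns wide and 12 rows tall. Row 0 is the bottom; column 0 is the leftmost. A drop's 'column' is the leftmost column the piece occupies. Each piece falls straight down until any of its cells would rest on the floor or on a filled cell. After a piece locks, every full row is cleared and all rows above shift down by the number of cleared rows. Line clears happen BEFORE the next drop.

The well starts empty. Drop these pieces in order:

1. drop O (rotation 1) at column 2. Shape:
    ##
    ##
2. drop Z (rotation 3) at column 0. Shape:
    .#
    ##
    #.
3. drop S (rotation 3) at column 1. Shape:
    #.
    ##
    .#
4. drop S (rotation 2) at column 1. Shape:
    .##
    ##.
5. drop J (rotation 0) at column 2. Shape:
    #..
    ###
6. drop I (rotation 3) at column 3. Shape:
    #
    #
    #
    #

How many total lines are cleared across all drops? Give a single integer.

Answer: 0

Derivation:
Drop 1: O rot1 at col 2 lands with bottom-row=0; cleared 0 line(s) (total 0); column heights now [0 0 2 2 0], max=2
Drop 2: Z rot3 at col 0 lands with bottom-row=0; cleared 0 line(s) (total 0); column heights now [2 3 2 2 0], max=3
Drop 3: S rot3 at col 1 lands with bottom-row=2; cleared 0 line(s) (total 0); column heights now [2 5 4 2 0], max=5
Drop 4: S rot2 at col 1 lands with bottom-row=5; cleared 0 line(s) (total 0); column heights now [2 6 7 7 0], max=7
Drop 5: J rot0 at col 2 lands with bottom-row=7; cleared 0 line(s) (total 0); column heights now [2 6 9 8 8], max=9
Drop 6: I rot3 at col 3 lands with bottom-row=8; cleared 0 line(s) (total 0); column heights now [2 6 9 12 8], max=12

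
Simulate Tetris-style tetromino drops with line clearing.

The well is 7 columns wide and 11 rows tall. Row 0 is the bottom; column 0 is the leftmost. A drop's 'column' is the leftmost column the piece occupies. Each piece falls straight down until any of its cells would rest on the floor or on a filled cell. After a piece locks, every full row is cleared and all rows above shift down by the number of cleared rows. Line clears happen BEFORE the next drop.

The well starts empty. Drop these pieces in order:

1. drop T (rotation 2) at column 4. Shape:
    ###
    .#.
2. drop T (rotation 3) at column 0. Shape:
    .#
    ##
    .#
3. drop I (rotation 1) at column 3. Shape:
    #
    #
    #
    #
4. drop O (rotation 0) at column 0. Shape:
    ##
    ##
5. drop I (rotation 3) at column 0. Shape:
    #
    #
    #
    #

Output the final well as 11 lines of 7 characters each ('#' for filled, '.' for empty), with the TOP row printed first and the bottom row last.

Answer: .......
.......
#......
#......
#......
#......
##.....
##.#...
.#.#...
##.####
.#.#.#.

Derivation:
Drop 1: T rot2 at col 4 lands with bottom-row=0; cleared 0 line(s) (total 0); column heights now [0 0 0 0 2 2 2], max=2
Drop 2: T rot3 at col 0 lands with bottom-row=0; cleared 0 line(s) (total 0); column heights now [2 3 0 0 2 2 2], max=3
Drop 3: I rot1 at col 3 lands with bottom-row=0; cleared 0 line(s) (total 0); column heights now [2 3 0 4 2 2 2], max=4
Drop 4: O rot0 at col 0 lands with bottom-row=3; cleared 0 line(s) (total 0); column heights now [5 5 0 4 2 2 2], max=5
Drop 5: I rot3 at col 0 lands with bottom-row=5; cleared 0 line(s) (total 0); column heights now [9 5 0 4 2 2 2], max=9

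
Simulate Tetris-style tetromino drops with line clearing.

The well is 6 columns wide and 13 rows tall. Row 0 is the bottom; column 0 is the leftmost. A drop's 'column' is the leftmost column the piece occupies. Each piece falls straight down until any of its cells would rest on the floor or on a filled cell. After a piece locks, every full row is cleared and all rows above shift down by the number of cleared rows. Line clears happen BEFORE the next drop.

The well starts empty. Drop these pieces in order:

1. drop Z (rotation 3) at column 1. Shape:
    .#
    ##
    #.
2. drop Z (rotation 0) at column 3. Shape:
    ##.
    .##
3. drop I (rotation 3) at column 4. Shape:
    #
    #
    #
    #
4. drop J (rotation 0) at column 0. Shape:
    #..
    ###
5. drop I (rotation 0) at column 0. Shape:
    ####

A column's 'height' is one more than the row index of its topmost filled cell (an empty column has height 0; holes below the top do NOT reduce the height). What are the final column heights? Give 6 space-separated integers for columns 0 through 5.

Answer: 6 6 6 6 6 1

Derivation:
Drop 1: Z rot3 at col 1 lands with bottom-row=0; cleared 0 line(s) (total 0); column heights now [0 2 3 0 0 0], max=3
Drop 2: Z rot0 at col 3 lands with bottom-row=0; cleared 0 line(s) (total 0); column heights now [0 2 3 2 2 1], max=3
Drop 3: I rot3 at col 4 lands with bottom-row=2; cleared 0 line(s) (total 0); column heights now [0 2 3 2 6 1], max=6
Drop 4: J rot0 at col 0 lands with bottom-row=3; cleared 0 line(s) (total 0); column heights now [5 4 4 2 6 1], max=6
Drop 5: I rot0 at col 0 lands with bottom-row=5; cleared 0 line(s) (total 0); column heights now [6 6 6 6 6 1], max=6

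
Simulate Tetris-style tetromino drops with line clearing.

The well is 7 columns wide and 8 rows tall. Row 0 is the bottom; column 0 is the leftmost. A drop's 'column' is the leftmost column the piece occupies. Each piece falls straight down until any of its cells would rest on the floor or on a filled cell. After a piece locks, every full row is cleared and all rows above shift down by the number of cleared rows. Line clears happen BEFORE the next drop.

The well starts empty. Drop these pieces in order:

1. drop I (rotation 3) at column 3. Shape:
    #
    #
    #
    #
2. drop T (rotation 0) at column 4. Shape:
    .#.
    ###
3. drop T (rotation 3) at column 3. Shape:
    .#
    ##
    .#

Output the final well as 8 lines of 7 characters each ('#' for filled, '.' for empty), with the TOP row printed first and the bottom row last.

Answer: .......
.......
....#..
...##..
...##..
...#...
...#.#.
...####

Derivation:
Drop 1: I rot3 at col 3 lands with bottom-row=0; cleared 0 line(s) (total 0); column heights now [0 0 0 4 0 0 0], max=4
Drop 2: T rot0 at col 4 lands with bottom-row=0; cleared 0 line(s) (total 0); column heights now [0 0 0 4 1 2 1], max=4
Drop 3: T rot3 at col 3 lands with bottom-row=3; cleared 0 line(s) (total 0); column heights now [0 0 0 5 6 2 1], max=6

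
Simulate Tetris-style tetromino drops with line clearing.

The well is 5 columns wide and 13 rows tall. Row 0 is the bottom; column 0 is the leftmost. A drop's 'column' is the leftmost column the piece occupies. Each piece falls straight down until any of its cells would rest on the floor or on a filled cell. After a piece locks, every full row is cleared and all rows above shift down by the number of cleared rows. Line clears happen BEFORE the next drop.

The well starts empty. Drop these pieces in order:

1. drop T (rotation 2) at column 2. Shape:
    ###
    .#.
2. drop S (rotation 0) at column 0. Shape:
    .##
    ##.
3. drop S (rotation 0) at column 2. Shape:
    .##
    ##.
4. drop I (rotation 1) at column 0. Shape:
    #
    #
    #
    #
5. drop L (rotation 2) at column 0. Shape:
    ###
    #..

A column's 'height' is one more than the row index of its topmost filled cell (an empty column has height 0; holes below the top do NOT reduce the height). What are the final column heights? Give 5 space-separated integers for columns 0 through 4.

Drop 1: T rot2 at col 2 lands with bottom-row=0; cleared 0 line(s) (total 0); column heights now [0 0 2 2 2], max=2
Drop 2: S rot0 at col 0 lands with bottom-row=1; cleared 1 line(s) (total 1); column heights now [0 2 2 1 0], max=2
Drop 3: S rot0 at col 2 lands with bottom-row=2; cleared 0 line(s) (total 1); column heights now [0 2 3 4 4], max=4
Drop 4: I rot1 at col 0 lands with bottom-row=0; cleared 0 line(s) (total 1); column heights now [4 2 3 4 4], max=4
Drop 5: L rot2 at col 0 lands with bottom-row=4; cleared 0 line(s) (total 1); column heights now [6 6 6 4 4], max=6

Answer: 6 6 6 4 4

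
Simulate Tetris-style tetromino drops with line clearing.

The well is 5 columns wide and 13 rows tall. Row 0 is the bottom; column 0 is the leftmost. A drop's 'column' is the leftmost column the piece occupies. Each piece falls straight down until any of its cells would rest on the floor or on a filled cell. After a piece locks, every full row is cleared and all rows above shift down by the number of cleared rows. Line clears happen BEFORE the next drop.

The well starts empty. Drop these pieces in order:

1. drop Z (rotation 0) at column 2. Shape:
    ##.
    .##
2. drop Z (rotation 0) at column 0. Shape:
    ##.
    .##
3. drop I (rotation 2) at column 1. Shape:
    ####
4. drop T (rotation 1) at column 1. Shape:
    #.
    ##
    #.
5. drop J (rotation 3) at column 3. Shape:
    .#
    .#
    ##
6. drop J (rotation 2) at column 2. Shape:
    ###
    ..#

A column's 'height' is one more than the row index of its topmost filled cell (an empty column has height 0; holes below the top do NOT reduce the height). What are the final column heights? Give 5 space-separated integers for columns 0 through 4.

Drop 1: Z rot0 at col 2 lands with bottom-row=0; cleared 0 line(s) (total 0); column heights now [0 0 2 2 1], max=2
Drop 2: Z rot0 at col 0 lands with bottom-row=2; cleared 0 line(s) (total 0); column heights now [4 4 3 2 1], max=4
Drop 3: I rot2 at col 1 lands with bottom-row=4; cleared 0 line(s) (total 0); column heights now [4 5 5 5 5], max=5
Drop 4: T rot1 at col 1 lands with bottom-row=5; cleared 0 line(s) (total 0); column heights now [4 8 7 5 5], max=8
Drop 5: J rot3 at col 3 lands with bottom-row=5; cleared 0 line(s) (total 0); column heights now [4 8 7 6 8], max=8
Drop 6: J rot2 at col 2 lands with bottom-row=8; cleared 0 line(s) (total 0); column heights now [4 8 10 10 10], max=10

Answer: 4 8 10 10 10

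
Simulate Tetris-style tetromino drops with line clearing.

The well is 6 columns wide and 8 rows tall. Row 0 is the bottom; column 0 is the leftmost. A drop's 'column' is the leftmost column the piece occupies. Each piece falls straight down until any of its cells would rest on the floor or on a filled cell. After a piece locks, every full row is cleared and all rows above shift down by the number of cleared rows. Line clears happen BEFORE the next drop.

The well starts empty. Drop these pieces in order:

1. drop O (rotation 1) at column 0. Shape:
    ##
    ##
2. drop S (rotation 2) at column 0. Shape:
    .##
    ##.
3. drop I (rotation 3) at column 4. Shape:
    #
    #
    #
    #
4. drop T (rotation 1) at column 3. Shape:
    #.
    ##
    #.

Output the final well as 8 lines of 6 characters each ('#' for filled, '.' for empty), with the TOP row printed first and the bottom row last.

Answer: ......
......
...#..
...##.
.####.
##..#.
##..#.
##..#.

Derivation:
Drop 1: O rot1 at col 0 lands with bottom-row=0; cleared 0 line(s) (total 0); column heights now [2 2 0 0 0 0], max=2
Drop 2: S rot2 at col 0 lands with bottom-row=2; cleared 0 line(s) (total 0); column heights now [3 4 4 0 0 0], max=4
Drop 3: I rot3 at col 4 lands with bottom-row=0; cleared 0 line(s) (total 0); column heights now [3 4 4 0 4 0], max=4
Drop 4: T rot1 at col 3 lands with bottom-row=3; cleared 0 line(s) (total 0); column heights now [3 4 4 6 5 0], max=6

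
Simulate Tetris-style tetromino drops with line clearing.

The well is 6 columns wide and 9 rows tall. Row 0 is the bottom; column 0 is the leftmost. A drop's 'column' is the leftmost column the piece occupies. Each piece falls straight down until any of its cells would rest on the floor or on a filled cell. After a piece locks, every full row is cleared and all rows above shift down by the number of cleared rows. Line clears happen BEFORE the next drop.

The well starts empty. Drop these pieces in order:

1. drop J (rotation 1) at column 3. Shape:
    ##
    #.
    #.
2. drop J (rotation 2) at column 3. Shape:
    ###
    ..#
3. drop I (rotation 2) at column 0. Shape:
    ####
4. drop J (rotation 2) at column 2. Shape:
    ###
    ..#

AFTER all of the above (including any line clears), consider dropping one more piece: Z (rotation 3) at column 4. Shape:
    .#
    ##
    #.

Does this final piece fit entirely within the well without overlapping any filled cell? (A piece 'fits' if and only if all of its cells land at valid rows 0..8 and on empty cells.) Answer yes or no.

Drop 1: J rot1 at col 3 lands with bottom-row=0; cleared 0 line(s) (total 0); column heights now [0 0 0 3 3 0], max=3
Drop 2: J rot2 at col 3 lands with bottom-row=2; cleared 0 line(s) (total 0); column heights now [0 0 0 4 4 4], max=4
Drop 3: I rot2 at col 0 lands with bottom-row=4; cleared 0 line(s) (total 0); column heights now [5 5 5 5 4 4], max=5
Drop 4: J rot2 at col 2 lands with bottom-row=4; cleared 0 line(s) (total 0); column heights now [5 5 6 6 6 4], max=6
Test piece Z rot3 at col 4 (width 2): heights before test = [5 5 6 6 6 4]; fits = True

Answer: yes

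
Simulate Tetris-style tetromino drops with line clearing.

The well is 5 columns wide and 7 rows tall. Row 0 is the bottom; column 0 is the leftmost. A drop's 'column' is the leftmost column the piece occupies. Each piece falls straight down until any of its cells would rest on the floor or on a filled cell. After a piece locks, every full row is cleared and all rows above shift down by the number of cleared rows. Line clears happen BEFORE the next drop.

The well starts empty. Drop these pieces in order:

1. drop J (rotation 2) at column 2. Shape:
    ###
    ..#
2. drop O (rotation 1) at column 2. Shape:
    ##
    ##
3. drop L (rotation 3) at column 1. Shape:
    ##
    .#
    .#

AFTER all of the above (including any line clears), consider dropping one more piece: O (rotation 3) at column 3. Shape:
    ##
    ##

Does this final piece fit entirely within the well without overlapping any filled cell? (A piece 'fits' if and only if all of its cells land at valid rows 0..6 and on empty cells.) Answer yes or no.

Answer: yes

Derivation:
Drop 1: J rot2 at col 2 lands with bottom-row=0; cleared 0 line(s) (total 0); column heights now [0 0 2 2 2], max=2
Drop 2: O rot1 at col 2 lands with bottom-row=2; cleared 0 line(s) (total 0); column heights now [0 0 4 4 2], max=4
Drop 3: L rot3 at col 1 lands with bottom-row=4; cleared 0 line(s) (total 0); column heights now [0 7 7 4 2], max=7
Test piece O rot3 at col 3 (width 2): heights before test = [0 7 7 4 2]; fits = True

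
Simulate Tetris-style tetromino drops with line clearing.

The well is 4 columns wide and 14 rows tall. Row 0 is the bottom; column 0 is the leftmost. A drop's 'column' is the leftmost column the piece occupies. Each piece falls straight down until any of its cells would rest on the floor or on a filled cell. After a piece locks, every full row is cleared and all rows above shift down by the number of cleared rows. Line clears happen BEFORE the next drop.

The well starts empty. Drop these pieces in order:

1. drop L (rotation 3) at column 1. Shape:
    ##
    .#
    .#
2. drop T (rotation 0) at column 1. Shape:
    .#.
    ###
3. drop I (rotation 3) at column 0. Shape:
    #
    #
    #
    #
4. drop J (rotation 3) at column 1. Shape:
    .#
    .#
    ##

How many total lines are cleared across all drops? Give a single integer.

Answer: 1

Derivation:
Drop 1: L rot3 at col 1 lands with bottom-row=0; cleared 0 line(s) (total 0); column heights now [0 3 3 0], max=3
Drop 2: T rot0 at col 1 lands with bottom-row=3; cleared 0 line(s) (total 0); column heights now [0 4 5 4], max=5
Drop 3: I rot3 at col 0 lands with bottom-row=0; cleared 1 line(s) (total 1); column heights now [3 3 4 0], max=4
Drop 4: J rot3 at col 1 lands with bottom-row=4; cleared 0 line(s) (total 1); column heights now [3 5 7 0], max=7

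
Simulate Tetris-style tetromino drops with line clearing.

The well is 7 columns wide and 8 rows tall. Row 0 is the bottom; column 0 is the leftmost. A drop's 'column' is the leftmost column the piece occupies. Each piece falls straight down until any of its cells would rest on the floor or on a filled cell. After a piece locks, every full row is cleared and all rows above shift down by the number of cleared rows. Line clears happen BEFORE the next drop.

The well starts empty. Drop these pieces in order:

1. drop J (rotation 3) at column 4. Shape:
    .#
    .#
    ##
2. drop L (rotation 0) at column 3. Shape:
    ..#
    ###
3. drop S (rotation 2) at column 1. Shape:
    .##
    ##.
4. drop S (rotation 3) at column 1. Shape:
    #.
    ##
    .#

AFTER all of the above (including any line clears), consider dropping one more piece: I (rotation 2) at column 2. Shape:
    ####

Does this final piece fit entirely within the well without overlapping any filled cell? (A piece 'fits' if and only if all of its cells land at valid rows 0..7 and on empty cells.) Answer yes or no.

Answer: yes

Derivation:
Drop 1: J rot3 at col 4 lands with bottom-row=0; cleared 0 line(s) (total 0); column heights now [0 0 0 0 1 3 0], max=3
Drop 2: L rot0 at col 3 lands with bottom-row=3; cleared 0 line(s) (total 0); column heights now [0 0 0 4 4 5 0], max=5
Drop 3: S rot2 at col 1 lands with bottom-row=3; cleared 0 line(s) (total 0); column heights now [0 4 5 5 4 5 0], max=5
Drop 4: S rot3 at col 1 lands with bottom-row=5; cleared 0 line(s) (total 0); column heights now [0 8 7 5 4 5 0], max=8
Test piece I rot2 at col 2 (width 4): heights before test = [0 8 7 5 4 5 0]; fits = True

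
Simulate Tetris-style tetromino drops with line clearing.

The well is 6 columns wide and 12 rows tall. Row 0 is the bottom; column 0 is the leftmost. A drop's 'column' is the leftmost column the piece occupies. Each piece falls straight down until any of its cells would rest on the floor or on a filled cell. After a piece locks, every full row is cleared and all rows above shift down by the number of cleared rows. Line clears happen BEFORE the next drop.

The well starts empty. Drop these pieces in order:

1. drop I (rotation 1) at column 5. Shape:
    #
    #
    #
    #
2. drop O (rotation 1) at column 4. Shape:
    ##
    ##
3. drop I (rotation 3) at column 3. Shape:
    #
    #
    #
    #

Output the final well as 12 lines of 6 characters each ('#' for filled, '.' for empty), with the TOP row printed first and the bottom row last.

Answer: ......
......
......
......
......
......
....##
....##
...#.#
...#.#
...#.#
...#.#

Derivation:
Drop 1: I rot1 at col 5 lands with bottom-row=0; cleared 0 line(s) (total 0); column heights now [0 0 0 0 0 4], max=4
Drop 2: O rot1 at col 4 lands with bottom-row=4; cleared 0 line(s) (total 0); column heights now [0 0 0 0 6 6], max=6
Drop 3: I rot3 at col 3 lands with bottom-row=0; cleared 0 line(s) (total 0); column heights now [0 0 0 4 6 6], max=6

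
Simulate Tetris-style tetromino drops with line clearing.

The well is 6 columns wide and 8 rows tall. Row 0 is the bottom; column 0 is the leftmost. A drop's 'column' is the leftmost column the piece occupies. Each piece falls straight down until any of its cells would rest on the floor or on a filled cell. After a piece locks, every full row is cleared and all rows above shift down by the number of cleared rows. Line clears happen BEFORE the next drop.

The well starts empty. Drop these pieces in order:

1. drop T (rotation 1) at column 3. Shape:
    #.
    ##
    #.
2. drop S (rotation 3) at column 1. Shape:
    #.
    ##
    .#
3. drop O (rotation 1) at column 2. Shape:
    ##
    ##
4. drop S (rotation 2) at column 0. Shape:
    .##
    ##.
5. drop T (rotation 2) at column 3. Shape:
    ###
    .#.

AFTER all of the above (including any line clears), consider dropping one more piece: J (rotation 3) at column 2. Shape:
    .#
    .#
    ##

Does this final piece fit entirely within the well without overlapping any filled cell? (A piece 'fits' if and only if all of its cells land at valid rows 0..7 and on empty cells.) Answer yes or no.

Drop 1: T rot1 at col 3 lands with bottom-row=0; cleared 0 line(s) (total 0); column heights now [0 0 0 3 2 0], max=3
Drop 2: S rot3 at col 1 lands with bottom-row=0; cleared 0 line(s) (total 0); column heights now [0 3 2 3 2 0], max=3
Drop 3: O rot1 at col 2 lands with bottom-row=3; cleared 0 line(s) (total 0); column heights now [0 3 5 5 2 0], max=5
Drop 4: S rot2 at col 0 lands with bottom-row=4; cleared 0 line(s) (total 0); column heights now [5 6 6 5 2 0], max=6
Drop 5: T rot2 at col 3 lands with bottom-row=4; cleared 0 line(s) (total 0); column heights now [5 6 6 6 6 6], max=6
Test piece J rot3 at col 2 (width 2): heights before test = [5 6 6 6 6 6]; fits = False

Answer: no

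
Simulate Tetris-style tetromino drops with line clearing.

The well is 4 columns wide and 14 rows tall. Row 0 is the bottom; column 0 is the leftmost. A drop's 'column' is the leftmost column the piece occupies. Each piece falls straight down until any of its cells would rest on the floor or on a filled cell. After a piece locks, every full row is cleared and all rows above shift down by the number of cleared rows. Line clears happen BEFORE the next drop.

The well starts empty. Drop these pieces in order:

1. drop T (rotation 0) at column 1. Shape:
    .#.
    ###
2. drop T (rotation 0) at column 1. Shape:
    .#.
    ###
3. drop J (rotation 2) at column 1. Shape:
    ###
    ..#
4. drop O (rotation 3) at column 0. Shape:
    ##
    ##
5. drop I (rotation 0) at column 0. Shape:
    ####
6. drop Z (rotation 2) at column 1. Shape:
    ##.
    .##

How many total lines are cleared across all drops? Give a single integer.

Answer: 2

Derivation:
Drop 1: T rot0 at col 1 lands with bottom-row=0; cleared 0 line(s) (total 0); column heights now [0 1 2 1], max=2
Drop 2: T rot0 at col 1 lands with bottom-row=2; cleared 0 line(s) (total 0); column heights now [0 3 4 3], max=4
Drop 3: J rot2 at col 1 lands with bottom-row=3; cleared 0 line(s) (total 0); column heights now [0 5 5 5], max=5
Drop 4: O rot3 at col 0 lands with bottom-row=5; cleared 0 line(s) (total 0); column heights now [7 7 5 5], max=7
Drop 5: I rot0 at col 0 lands with bottom-row=7; cleared 1 line(s) (total 1); column heights now [7 7 5 5], max=7
Drop 6: Z rot2 at col 1 lands with bottom-row=6; cleared 1 line(s) (total 2); column heights now [6 7 7 5], max=7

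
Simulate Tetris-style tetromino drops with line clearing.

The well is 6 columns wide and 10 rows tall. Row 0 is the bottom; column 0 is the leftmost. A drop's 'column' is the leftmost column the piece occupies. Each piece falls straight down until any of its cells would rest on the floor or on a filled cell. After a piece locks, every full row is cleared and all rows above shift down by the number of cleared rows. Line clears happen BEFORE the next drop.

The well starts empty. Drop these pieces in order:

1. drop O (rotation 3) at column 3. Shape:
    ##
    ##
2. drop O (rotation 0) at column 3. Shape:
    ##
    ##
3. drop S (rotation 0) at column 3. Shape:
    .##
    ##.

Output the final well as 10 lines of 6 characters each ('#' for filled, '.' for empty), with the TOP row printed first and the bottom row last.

Answer: ......
......
......
......
....##
...##.
...##.
...##.
...##.
...##.

Derivation:
Drop 1: O rot3 at col 3 lands with bottom-row=0; cleared 0 line(s) (total 0); column heights now [0 0 0 2 2 0], max=2
Drop 2: O rot0 at col 3 lands with bottom-row=2; cleared 0 line(s) (total 0); column heights now [0 0 0 4 4 0], max=4
Drop 3: S rot0 at col 3 lands with bottom-row=4; cleared 0 line(s) (total 0); column heights now [0 0 0 5 6 6], max=6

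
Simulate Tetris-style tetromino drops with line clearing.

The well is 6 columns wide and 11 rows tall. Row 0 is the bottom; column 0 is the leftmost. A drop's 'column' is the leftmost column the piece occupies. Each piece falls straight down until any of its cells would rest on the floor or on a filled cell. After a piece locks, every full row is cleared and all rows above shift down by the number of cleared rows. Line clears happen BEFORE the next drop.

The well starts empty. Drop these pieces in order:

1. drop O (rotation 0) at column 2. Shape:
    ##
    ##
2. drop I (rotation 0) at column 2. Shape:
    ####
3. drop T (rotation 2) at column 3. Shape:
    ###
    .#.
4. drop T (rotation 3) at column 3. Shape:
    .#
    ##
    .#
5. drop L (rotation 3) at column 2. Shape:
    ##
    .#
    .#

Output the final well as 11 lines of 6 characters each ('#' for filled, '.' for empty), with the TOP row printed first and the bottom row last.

Drop 1: O rot0 at col 2 lands with bottom-row=0; cleared 0 line(s) (total 0); column heights now [0 0 2 2 0 0], max=2
Drop 2: I rot0 at col 2 lands with bottom-row=2; cleared 0 line(s) (total 0); column heights now [0 0 3 3 3 3], max=3
Drop 3: T rot2 at col 3 lands with bottom-row=3; cleared 0 line(s) (total 0); column heights now [0 0 3 5 5 5], max=5
Drop 4: T rot3 at col 3 lands with bottom-row=5; cleared 0 line(s) (total 0); column heights now [0 0 3 7 8 5], max=8
Drop 5: L rot3 at col 2 lands with bottom-row=7; cleared 0 line(s) (total 0); column heights now [0 0 10 10 8 5], max=10

Answer: ......
..##..
...#..
...##.
...##.
....#.
...###
....#.
..####
..##..
..##..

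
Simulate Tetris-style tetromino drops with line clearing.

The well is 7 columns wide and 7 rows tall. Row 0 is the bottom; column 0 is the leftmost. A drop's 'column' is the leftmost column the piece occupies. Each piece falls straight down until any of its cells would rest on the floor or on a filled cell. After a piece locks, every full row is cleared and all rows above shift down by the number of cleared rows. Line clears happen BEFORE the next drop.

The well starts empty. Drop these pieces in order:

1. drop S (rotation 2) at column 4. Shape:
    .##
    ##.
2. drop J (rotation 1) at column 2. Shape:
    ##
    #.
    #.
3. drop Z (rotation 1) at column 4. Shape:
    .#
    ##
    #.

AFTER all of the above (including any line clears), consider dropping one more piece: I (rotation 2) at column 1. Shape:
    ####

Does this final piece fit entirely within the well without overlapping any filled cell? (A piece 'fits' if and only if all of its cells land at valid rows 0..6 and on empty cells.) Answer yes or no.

Drop 1: S rot2 at col 4 lands with bottom-row=0; cleared 0 line(s) (total 0); column heights now [0 0 0 0 1 2 2], max=2
Drop 2: J rot1 at col 2 lands with bottom-row=0; cleared 0 line(s) (total 0); column heights now [0 0 3 3 1 2 2], max=3
Drop 3: Z rot1 at col 4 lands with bottom-row=1; cleared 0 line(s) (total 0); column heights now [0 0 3 3 3 4 2], max=4
Test piece I rot2 at col 1 (width 4): heights before test = [0 0 3 3 3 4 2]; fits = True

Answer: yes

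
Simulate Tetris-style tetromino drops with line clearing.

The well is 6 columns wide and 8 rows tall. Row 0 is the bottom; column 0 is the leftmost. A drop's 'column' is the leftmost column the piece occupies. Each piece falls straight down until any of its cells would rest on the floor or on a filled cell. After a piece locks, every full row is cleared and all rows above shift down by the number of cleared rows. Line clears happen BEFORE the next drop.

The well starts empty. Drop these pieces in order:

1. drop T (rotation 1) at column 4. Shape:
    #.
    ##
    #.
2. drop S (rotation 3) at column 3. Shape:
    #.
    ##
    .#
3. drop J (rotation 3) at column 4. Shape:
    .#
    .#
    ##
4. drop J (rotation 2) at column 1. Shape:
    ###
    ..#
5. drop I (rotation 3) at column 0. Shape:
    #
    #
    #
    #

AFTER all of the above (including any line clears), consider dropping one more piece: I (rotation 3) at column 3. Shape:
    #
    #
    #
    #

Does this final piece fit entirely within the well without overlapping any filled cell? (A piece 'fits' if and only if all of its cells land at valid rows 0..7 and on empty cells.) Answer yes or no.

Drop 1: T rot1 at col 4 lands with bottom-row=0; cleared 0 line(s) (total 0); column heights now [0 0 0 0 3 2], max=3
Drop 2: S rot3 at col 3 lands with bottom-row=3; cleared 0 line(s) (total 0); column heights now [0 0 0 6 5 2], max=6
Drop 3: J rot3 at col 4 lands with bottom-row=5; cleared 0 line(s) (total 0); column heights now [0 0 0 6 6 8], max=8
Drop 4: J rot2 at col 1 lands with bottom-row=6; cleared 0 line(s) (total 0); column heights now [0 8 8 8 6 8], max=8
Drop 5: I rot3 at col 0 lands with bottom-row=0; cleared 0 line(s) (total 0); column heights now [4 8 8 8 6 8], max=8
Test piece I rot3 at col 3 (width 1): heights before test = [4 8 8 8 6 8]; fits = False

Answer: no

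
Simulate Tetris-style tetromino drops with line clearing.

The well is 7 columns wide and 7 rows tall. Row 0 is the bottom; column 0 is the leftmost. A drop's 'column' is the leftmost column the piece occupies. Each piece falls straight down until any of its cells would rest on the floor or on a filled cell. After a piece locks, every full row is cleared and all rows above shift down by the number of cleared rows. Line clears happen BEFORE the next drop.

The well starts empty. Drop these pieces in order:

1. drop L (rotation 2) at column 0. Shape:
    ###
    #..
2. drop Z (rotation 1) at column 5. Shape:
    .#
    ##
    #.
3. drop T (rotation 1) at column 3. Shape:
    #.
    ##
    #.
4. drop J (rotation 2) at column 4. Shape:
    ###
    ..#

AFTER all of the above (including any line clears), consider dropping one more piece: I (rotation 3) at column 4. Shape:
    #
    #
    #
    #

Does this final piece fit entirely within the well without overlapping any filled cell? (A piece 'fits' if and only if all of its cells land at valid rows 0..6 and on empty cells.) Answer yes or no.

Drop 1: L rot2 at col 0 lands with bottom-row=0; cleared 0 line(s) (total 0); column heights now [2 2 2 0 0 0 0], max=2
Drop 2: Z rot1 at col 5 lands with bottom-row=0; cleared 0 line(s) (total 0); column heights now [2 2 2 0 0 2 3], max=3
Drop 3: T rot1 at col 3 lands with bottom-row=0; cleared 1 line(s) (total 1); column heights now [1 0 0 2 0 1 2], max=2
Drop 4: J rot2 at col 4 lands with bottom-row=2; cleared 0 line(s) (total 1); column heights now [1 0 0 2 4 4 4], max=4
Test piece I rot3 at col 4 (width 1): heights before test = [1 0 0 2 4 4 4]; fits = False

Answer: no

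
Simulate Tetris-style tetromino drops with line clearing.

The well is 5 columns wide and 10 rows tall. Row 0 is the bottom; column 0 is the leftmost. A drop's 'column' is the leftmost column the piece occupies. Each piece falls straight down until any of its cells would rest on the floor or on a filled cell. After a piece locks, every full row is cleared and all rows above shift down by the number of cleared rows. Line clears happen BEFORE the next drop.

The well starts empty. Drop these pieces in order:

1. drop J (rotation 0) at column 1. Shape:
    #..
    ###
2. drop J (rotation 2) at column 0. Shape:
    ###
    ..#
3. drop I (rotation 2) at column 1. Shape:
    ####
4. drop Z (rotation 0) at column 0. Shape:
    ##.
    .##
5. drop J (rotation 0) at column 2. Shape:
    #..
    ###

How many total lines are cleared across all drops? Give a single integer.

Answer: 1

Derivation:
Drop 1: J rot0 at col 1 lands with bottom-row=0; cleared 0 line(s) (total 0); column heights now [0 2 1 1 0], max=2
Drop 2: J rot2 at col 0 lands with bottom-row=1; cleared 0 line(s) (total 0); column heights now [3 3 3 1 0], max=3
Drop 3: I rot2 at col 1 lands with bottom-row=3; cleared 0 line(s) (total 0); column heights now [3 4 4 4 4], max=4
Drop 4: Z rot0 at col 0 lands with bottom-row=4; cleared 0 line(s) (total 0); column heights now [6 6 5 4 4], max=6
Drop 5: J rot0 at col 2 lands with bottom-row=5; cleared 1 line(s) (total 1); column heights now [3 5 6 4 4], max=6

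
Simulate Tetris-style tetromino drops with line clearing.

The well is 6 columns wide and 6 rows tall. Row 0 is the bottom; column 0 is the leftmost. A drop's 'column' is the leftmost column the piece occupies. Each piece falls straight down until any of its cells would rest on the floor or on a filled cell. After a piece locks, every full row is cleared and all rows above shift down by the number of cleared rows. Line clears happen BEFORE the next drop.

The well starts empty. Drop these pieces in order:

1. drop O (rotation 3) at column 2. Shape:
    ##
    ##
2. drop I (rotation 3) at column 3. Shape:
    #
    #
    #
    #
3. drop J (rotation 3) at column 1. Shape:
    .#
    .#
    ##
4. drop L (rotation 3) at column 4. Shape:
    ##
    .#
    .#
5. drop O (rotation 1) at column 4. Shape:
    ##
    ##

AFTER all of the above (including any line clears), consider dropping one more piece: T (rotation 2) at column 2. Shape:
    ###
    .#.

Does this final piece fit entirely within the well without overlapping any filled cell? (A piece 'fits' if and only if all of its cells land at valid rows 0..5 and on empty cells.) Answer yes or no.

Answer: no

Derivation:
Drop 1: O rot3 at col 2 lands with bottom-row=0; cleared 0 line(s) (total 0); column heights now [0 0 2 2 0 0], max=2
Drop 2: I rot3 at col 3 lands with bottom-row=2; cleared 0 line(s) (total 0); column heights now [0 0 2 6 0 0], max=6
Drop 3: J rot3 at col 1 lands with bottom-row=2; cleared 0 line(s) (total 0); column heights now [0 3 5 6 0 0], max=6
Drop 4: L rot3 at col 4 lands with bottom-row=0; cleared 0 line(s) (total 0); column heights now [0 3 5 6 3 3], max=6
Drop 5: O rot1 at col 4 lands with bottom-row=3; cleared 0 line(s) (total 0); column heights now [0 3 5 6 5 5], max=6
Test piece T rot2 at col 2 (width 3): heights before test = [0 3 5 6 5 5]; fits = False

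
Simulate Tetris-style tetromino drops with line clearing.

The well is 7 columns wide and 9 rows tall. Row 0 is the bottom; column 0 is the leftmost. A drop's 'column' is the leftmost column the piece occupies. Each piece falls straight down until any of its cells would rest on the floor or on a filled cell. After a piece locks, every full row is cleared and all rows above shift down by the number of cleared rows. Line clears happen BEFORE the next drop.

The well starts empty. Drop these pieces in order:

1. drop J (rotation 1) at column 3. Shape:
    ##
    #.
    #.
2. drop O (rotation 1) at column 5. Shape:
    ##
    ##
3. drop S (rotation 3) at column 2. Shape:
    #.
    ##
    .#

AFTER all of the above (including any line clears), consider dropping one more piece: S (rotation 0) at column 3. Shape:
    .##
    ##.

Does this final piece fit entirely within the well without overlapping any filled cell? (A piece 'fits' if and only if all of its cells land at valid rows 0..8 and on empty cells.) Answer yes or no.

Drop 1: J rot1 at col 3 lands with bottom-row=0; cleared 0 line(s) (total 0); column heights now [0 0 0 3 3 0 0], max=3
Drop 2: O rot1 at col 5 lands with bottom-row=0; cleared 0 line(s) (total 0); column heights now [0 0 0 3 3 2 2], max=3
Drop 3: S rot3 at col 2 lands with bottom-row=3; cleared 0 line(s) (total 0); column heights now [0 0 6 5 3 2 2], max=6
Test piece S rot0 at col 3 (width 3): heights before test = [0 0 6 5 3 2 2]; fits = True

Answer: yes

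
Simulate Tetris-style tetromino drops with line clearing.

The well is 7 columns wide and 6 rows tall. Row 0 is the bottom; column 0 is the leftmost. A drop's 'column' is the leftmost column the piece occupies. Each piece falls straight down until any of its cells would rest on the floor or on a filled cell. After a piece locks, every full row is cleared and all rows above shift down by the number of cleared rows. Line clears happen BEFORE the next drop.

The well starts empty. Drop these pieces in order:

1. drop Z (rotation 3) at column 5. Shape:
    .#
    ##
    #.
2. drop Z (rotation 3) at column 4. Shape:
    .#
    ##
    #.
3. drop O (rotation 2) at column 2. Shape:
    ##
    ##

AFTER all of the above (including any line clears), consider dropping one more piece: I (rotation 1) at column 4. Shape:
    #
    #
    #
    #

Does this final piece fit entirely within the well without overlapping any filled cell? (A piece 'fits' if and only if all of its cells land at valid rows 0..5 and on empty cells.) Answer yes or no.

Answer: no

Derivation:
Drop 1: Z rot3 at col 5 lands with bottom-row=0; cleared 0 line(s) (total 0); column heights now [0 0 0 0 0 2 3], max=3
Drop 2: Z rot3 at col 4 lands with bottom-row=1; cleared 0 line(s) (total 0); column heights now [0 0 0 0 3 4 3], max=4
Drop 3: O rot2 at col 2 lands with bottom-row=0; cleared 0 line(s) (total 0); column heights now [0 0 2 2 3 4 3], max=4
Test piece I rot1 at col 4 (width 1): heights before test = [0 0 2 2 3 4 3]; fits = False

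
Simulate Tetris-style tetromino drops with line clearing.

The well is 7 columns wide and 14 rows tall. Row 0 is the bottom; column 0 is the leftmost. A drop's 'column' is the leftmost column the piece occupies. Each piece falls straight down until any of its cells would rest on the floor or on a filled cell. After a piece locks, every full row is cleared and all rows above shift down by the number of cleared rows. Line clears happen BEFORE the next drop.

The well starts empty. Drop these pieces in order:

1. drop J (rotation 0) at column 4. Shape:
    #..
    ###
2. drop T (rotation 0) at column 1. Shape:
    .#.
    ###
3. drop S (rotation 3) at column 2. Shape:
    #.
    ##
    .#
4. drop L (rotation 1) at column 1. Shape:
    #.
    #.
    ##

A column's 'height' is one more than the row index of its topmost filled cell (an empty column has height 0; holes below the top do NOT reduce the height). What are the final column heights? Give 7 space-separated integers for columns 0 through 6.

Answer: 0 7 5 3 2 1 1

Derivation:
Drop 1: J rot0 at col 4 lands with bottom-row=0; cleared 0 line(s) (total 0); column heights now [0 0 0 0 2 1 1], max=2
Drop 2: T rot0 at col 1 lands with bottom-row=0; cleared 0 line(s) (total 0); column heights now [0 1 2 1 2 1 1], max=2
Drop 3: S rot3 at col 2 lands with bottom-row=1; cleared 0 line(s) (total 0); column heights now [0 1 4 3 2 1 1], max=4
Drop 4: L rot1 at col 1 lands with bottom-row=4; cleared 0 line(s) (total 0); column heights now [0 7 5 3 2 1 1], max=7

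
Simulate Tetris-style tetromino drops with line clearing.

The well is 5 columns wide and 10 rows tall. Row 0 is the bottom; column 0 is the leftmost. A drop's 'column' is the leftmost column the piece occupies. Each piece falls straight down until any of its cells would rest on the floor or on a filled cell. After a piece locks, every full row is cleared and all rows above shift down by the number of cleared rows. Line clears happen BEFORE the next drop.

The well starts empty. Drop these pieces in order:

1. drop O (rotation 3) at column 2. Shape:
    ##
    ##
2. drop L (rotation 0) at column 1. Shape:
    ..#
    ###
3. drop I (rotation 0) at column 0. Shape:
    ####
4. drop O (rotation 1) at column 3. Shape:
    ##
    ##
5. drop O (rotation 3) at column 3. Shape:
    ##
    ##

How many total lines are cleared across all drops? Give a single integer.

Answer: 0

Derivation:
Drop 1: O rot3 at col 2 lands with bottom-row=0; cleared 0 line(s) (total 0); column heights now [0 0 2 2 0], max=2
Drop 2: L rot0 at col 1 lands with bottom-row=2; cleared 0 line(s) (total 0); column heights now [0 3 3 4 0], max=4
Drop 3: I rot0 at col 0 lands with bottom-row=4; cleared 0 line(s) (total 0); column heights now [5 5 5 5 0], max=5
Drop 4: O rot1 at col 3 lands with bottom-row=5; cleared 0 line(s) (total 0); column heights now [5 5 5 7 7], max=7
Drop 5: O rot3 at col 3 lands with bottom-row=7; cleared 0 line(s) (total 0); column heights now [5 5 5 9 9], max=9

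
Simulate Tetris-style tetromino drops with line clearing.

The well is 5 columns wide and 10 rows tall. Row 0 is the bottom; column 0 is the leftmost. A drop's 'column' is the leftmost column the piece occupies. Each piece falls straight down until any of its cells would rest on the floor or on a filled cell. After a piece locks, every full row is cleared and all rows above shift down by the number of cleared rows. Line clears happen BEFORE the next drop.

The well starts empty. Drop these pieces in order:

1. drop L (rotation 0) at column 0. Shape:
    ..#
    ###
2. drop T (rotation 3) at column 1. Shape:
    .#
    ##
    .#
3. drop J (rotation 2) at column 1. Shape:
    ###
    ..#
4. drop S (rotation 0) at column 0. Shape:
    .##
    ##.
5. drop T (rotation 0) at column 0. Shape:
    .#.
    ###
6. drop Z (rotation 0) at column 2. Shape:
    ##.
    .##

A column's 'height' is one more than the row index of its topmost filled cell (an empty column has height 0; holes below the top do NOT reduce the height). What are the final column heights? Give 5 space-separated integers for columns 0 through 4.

Answer: 7 9 9 9 0

Derivation:
Drop 1: L rot0 at col 0 lands with bottom-row=0; cleared 0 line(s) (total 0); column heights now [1 1 2 0 0], max=2
Drop 2: T rot3 at col 1 lands with bottom-row=2; cleared 0 line(s) (total 0); column heights now [1 4 5 0 0], max=5
Drop 3: J rot2 at col 1 lands with bottom-row=4; cleared 0 line(s) (total 0); column heights now [1 6 6 6 0], max=6
Drop 4: S rot0 at col 0 lands with bottom-row=6; cleared 0 line(s) (total 0); column heights now [7 8 8 6 0], max=8
Drop 5: T rot0 at col 0 lands with bottom-row=8; cleared 0 line(s) (total 0); column heights now [9 10 9 6 0], max=10
Drop 6: Z rot0 at col 2 lands with bottom-row=8; cleared 1 line(s) (total 1); column heights now [7 9 9 9 0], max=9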